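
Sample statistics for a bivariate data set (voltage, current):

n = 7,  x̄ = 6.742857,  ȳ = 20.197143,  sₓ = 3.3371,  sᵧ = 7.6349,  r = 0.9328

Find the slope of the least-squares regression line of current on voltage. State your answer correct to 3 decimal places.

b = r · sᵧ/sₓ = 0.9328 · 7.6349/3.3371 = 2.134139

2.134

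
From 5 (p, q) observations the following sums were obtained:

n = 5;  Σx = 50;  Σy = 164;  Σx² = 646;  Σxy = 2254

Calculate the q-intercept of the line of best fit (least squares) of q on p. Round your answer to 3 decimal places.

-9.255

Sxx = Σx² − (Σx)²/n = 646 − 500 = 146
Sxy = Σxy − (Σx)(Σy)/n = 2254 − 1640 = 614
b = Sxy/Sxx = 614/146 = 4.205479
a = ȳ − b·x̄ = 32.8 − 4.205479·10 = -9.254795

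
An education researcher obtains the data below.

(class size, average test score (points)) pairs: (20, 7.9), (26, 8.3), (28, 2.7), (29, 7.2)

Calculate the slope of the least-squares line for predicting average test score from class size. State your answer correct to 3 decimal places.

-0.285

n = 4, Σx = 103, Σy = 26.1, Σxy = 658.2, Σx² = 2701
Sxx = Σx² − (Σx)²/n = 2701 − 2652.25 = 48.75
Sxy = Σxy − (Σx)(Σy)/n = 658.2 − 672.075 = -13.875
b = Sxy/Sxx = -13.875/48.75 = -0.284615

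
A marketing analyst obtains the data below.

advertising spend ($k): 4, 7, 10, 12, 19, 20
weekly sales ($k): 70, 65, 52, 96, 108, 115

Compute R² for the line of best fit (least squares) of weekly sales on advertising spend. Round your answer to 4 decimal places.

0.7025

n = 6, Σx = 72, Σy = 506, Σxy = 6759, Σx² = 1070, Σy² = 45934
Sxx = Σx² − (Σx)²/n = 1070 − 864 = 206
Sxy = Σxy − (Σx)(Σy)/n = 6759 − 6072 = 687
Syy = Σy² − (Σy)²/n = 45934 − 42672.666667 = 3261.333333
R² = Sxy²/(Sxx·Syy) = (687)²/(206·3261.333333) = 0.702508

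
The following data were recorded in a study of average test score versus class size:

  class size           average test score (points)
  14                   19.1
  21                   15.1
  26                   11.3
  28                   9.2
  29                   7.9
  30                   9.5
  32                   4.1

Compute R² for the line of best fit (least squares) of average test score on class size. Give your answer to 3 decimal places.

0.938

n = 7, Σx = 180, Σy = 76.2, Σxy = 1781.2, Σx² = 4862, Σy² = 974.62
Sxx = Σx² − (Σx)²/n = 4862 − 4628.571429 = 233.428571
Sxy = Σxy − (Σx)(Σy)/n = 1781.2 − 1959.428571 = -178.228571
Syy = Σy² − (Σy)²/n = 974.62 − 829.491429 = 145.128571
R² = Sxy²/(Sxx·Syy) = (-178.228571)²/(233.428571·145.128571) = 0.937665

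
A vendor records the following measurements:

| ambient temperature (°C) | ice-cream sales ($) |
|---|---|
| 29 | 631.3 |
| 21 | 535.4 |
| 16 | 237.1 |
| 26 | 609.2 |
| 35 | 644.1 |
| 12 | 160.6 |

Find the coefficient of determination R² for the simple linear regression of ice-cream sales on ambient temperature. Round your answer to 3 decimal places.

n = 6, Σx = 139, Σy = 2817.7, Σxy = 73654.6, Σx² = 3583, Σy² = 1553191.07
Sxx = Σx² − (Σx)²/n = 3583 − 3220.166667 = 362.833333
Sxy = Σxy − (Σx)(Σy)/n = 73654.6 − 65276.716667 = 8377.883333
Syy = Σy² − (Σy)²/n = 1553191.07 − 1323238.881667 = 229952.188333
R² = Sxy²/(Sxx·Syy) = (8377.883333)²/(362.833333·229952.188333) = 0.841248

0.841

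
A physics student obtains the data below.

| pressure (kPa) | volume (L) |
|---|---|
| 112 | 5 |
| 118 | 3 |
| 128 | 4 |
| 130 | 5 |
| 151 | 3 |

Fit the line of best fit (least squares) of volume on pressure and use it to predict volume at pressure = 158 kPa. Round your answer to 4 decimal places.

3.0826

n = 5, Σx = 639, Σy = 20, Σxy = 2529, Σx² = 82553
Sxx = Σx² − (Σx)²/n = 82553 − 81664.2 = 888.8
Sxy = Σxy − (Σx)(Σy)/n = 2529 − 2556 = -27
b = Sxy/Sxx = -27/888.8 = -0.030378
a = ȳ − b·x̄ = 4 − (-0.030378)·127.8 = 7.882313
ŷ(158) = a + b·158 = 7.882313 + (-0.030378)·158 = 3.082583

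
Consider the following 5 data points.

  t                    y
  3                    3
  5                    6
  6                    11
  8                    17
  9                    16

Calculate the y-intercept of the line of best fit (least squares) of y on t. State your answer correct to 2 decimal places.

-4.74

n = 5, Σx = 31, Σy = 53, Σxy = 385, Σx² = 215
Sxx = Σx² − (Σx)²/n = 215 − 192.2 = 22.8
Sxy = Σxy − (Σx)(Σy)/n = 385 − 328.6 = 56.4
b = Sxy/Sxx = 56.4/22.8 = 2.473684
a = ȳ − b·x̄ = 10.6 − 2.473684·6.2 = -4.736842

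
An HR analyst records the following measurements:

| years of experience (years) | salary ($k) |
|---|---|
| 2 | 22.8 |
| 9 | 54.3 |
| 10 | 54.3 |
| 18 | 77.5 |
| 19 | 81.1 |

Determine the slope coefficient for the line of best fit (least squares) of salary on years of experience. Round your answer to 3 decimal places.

n = 5, Σx = 58, Σy = 290, Σxy = 4013.2, Σx² = 870
Sxx = Σx² − (Σx)²/n = 870 − 672.8 = 197.2
Sxy = Σxy − (Σx)(Σy)/n = 4013.2 − 3364 = 649.2
b = Sxy/Sxx = 649.2/197.2 = 3.292089

3.292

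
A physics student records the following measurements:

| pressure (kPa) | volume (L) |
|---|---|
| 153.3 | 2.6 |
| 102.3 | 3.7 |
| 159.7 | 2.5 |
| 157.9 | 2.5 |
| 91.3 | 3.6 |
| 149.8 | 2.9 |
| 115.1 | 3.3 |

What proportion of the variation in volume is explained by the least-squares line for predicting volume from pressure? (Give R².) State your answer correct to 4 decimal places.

0.9456

n = 7, Σx = 929.4, Σy = 21.1, Σxy = 2714.02, Σx² = 128426.42, Σy² = 65.21
Sxx = Σx² − (Σx)²/n = 128426.42 − 123397.765714 = 5028.654286
Sxy = Σxy − (Σx)(Σy)/n = 2714.02 − 2801.477143 = -87.457143
Syy = Σy² − (Σy)²/n = 65.21 − 63.601429 = 1.608571
R² = Sxy²/(Sxx·Syy) = (-87.457143)²/(5028.654286·1.608571) = 0.945580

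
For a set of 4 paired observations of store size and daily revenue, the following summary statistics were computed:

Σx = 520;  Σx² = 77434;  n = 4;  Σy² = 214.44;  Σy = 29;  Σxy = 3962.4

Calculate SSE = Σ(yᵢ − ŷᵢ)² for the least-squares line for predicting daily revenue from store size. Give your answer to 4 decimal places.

0.4257

Sxx = Σx² − (Σx)²/n = 77434 − 67600 = 9834
Sxy = Σxy − (Σx)(Σy)/n = 3962.4 − 3770 = 192.4
Syy = Σy² − (Σy)²/n = 214.44 − 210.25 = 4.19
b = Sxy/Sxx = 192.4/9834 = 0.019565
SSE = Syy − b·Sxy = 4.19 − 0.019565·192.4 = 0.425737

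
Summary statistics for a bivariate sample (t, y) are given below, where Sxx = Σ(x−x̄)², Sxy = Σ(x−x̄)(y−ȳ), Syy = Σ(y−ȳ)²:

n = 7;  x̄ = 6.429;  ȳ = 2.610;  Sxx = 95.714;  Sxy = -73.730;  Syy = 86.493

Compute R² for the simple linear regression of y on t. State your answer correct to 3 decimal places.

0.657

R² = Sxy²/(Sxx·Syy) = (-73.73)²/(95.714·86.493) = 0.656647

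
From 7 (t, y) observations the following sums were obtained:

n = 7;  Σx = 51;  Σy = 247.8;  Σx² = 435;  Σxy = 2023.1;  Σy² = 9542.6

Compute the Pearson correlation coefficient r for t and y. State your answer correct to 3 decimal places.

Sxx = Σx² − (Σx)²/n = 435 − 371.571429 = 63.428571
Sxy = Σxy − (Σx)(Σy)/n = 2023.1 − 1805.4 = 217.7
Syy = Σy² − (Σy)²/n = 9542.6 − 8772.12 = 770.48
r = Sxy/√(Sxx·Syy) = 217.7/√(48870.445714) = 217.7/221.066609 = 0.984771

0.985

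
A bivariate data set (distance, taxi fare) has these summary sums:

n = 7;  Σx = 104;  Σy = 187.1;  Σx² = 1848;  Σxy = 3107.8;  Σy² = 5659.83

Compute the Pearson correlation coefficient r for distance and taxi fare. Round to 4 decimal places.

0.7343

Sxx = Σx² − (Σx)²/n = 1848 − 1545.142857 = 302.857143
Sxy = Σxy − (Σx)(Σy)/n = 3107.8 − 2779.771429 = 328.028571
Syy = Σy² − (Σy)²/n = 5659.83 − 5000.915714 = 658.914286
r = Sxy/√(Sxx·Syy) = 328.028571/√(199556.897959) = 328.028571/446.717918 = 0.734308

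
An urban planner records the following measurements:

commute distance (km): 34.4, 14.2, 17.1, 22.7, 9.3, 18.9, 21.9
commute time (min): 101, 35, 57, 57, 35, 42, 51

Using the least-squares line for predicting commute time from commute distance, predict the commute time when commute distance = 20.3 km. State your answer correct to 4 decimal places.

n = 7, Σx = 138.5, Σy = 378, Σxy = 8476.2, Σx² = 3116.01
Sxx = Σx² − (Σx)²/n = 3116.01 − 2740.321429 = 375.688571
Sxy = Σxy − (Σx)(Σy)/n = 8476.2 − 7479 = 997.2
b = Sxy/Sxx = 997.2/375.688571 = 2.654326
a = ȳ − b·x̄ = 54 − 2.654326·19.785714 = 1.482261
ŷ(20.3) = a + b·20.3 = 1.482261 + 2.654326·20.3 = 55.365082

55.3651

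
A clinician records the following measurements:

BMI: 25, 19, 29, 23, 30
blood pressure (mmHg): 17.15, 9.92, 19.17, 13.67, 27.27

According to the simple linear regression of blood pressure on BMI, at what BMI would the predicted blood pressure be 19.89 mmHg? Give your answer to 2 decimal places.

27.02

n = 5, Σx = 126, Σy = 87.18, Σxy = 2305.67, Σx² = 3256
Sxx = Σx² − (Σx)²/n = 3256 − 3175.2 = 80.8
Sxy = Σxy − (Σx)(Σy)/n = 2305.67 − 2196.936 = 108.734
b = Sxy/Sxx = 108.734/80.8 = 1.345718
a = ȳ − b·x̄ = 17.436 − 1.345718·25.2 = -16.476089
Set a + b·x = 19.89: x = (19.89 − (-16.476089)) / 1.345718 = 27.023562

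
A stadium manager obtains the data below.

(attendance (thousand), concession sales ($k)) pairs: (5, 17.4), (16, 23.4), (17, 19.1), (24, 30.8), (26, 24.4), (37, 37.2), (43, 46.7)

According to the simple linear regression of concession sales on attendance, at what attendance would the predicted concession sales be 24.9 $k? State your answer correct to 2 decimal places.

n = 7, Σx = 168, Σy = 199, Σxy = 5544.2, Σx² = 5040
Sxx = Σx² − (Σx)²/n = 5040 − 4032 = 1008
Sxy = Σxy − (Σx)(Σy)/n = 5544.2 − 4776 = 768.2
b = Sxy/Sxx = 768.2/1008 = 0.762103
a = ȳ − b·x̄ = 28.428571 − 0.762103·24 = 10.138095
Set a + b·x = 24.9: x = (24.9 − 10.138095) / 0.762103 = 19.369956

19.37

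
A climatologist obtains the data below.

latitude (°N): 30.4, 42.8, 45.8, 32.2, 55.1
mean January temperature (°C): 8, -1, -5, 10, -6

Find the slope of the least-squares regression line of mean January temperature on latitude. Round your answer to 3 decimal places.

n = 5, Σx = 206.3, Σy = 6, Σxy = -37.2, Σx² = 8926.49
Sxx = Σx² − (Σx)²/n = 8926.49 − 8511.938 = 414.552
Sxy = Σxy − (Σx)(Σy)/n = -37.2 − 247.56 = -284.76
b = Sxy/Sxx = -284.76/414.552 = -0.686910

-0.687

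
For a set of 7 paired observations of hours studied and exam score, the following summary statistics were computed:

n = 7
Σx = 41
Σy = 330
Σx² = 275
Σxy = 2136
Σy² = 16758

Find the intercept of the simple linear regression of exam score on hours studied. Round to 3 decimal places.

Sxx = Σx² − (Σx)²/n = 275 − 240.142857 = 34.857143
Sxy = Σxy − (Σx)(Σy)/n = 2136 − 1932.857143 = 203.142857
b = Sxy/Sxx = 203.142857/34.857143 = 5.827869
a = ȳ − b·x̄ = 47.142857 − 5.827869·5.857143 = 13.008197

13.008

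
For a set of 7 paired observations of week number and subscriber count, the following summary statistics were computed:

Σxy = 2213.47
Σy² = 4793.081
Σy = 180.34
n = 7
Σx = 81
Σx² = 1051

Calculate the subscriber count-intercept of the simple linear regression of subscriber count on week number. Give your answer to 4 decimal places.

12.8722

Sxx = Σx² − (Σx)²/n = 1051 − 937.285714 = 113.714286
Sxy = Σxy − (Σx)(Σy)/n = 2213.47 − 2086.791429 = 126.678571
b = Sxy/Sxx = 126.678571/113.714286 = 1.114008
a = ȳ − b·x̄ = 25.762857 − 1.114008·11.571429 = 12.872198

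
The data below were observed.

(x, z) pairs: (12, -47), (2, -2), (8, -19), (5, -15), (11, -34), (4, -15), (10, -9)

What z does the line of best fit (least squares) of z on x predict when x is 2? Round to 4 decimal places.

n = 7, Σx = 52, Σy = -141, Σxy = -1319, Σx² = 474
Sxx = Σx² − (Σx)²/n = 474 − 386.285714 = 87.714286
Sxy = Σxy − (Σx)(Σy)/n = -1319 − (-1047.428571) = -271.571429
b = Sxy/Sxx = -271.571429/87.714286 = -3.096091
a = ȳ − b·x̄ = -20.142857 − (-3.096091)·7.428571 = 2.856678
ŷ(2) = a + b·2 = 2.856678 + (-3.096091)·2 = -3.335505

-3.3355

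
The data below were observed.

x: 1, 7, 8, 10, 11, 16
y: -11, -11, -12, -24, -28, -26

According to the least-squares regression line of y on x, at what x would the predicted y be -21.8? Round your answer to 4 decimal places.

n = 6, Σx = 53, Σy = -112, Σxy = -1148, Σx² = 591
Sxx = Σx² − (Σx)²/n = 591 − 468.166667 = 122.833333
Sxy = Σxy − (Σx)(Σy)/n = -1148 − (-989.333333) = -158.666667
b = Sxy/Sxx = -158.666667/122.833333 = -1.291723
a = ȳ − b·x̄ = -18.666667 − (-1.291723)·8.833333 = -7.256445
Set a + b·x = -21.8: x = (-21.8 − (-7.256445)) / (-1.291723) = 11.259034

11.2590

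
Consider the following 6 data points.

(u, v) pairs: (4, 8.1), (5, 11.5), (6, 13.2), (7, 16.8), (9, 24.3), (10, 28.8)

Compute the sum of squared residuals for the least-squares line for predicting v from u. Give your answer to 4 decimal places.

3.5829

n = 6, Σx = 41, Σy = 102.7, Σxy = 793.4, Σx² = 307, Σy² = 2074.27
Sxx = Σx² − (Σx)²/n = 307 − 280.166667 = 26.833333
Sxy = Σxy − (Σx)(Σy)/n = 793.4 − 701.783333 = 91.616667
Syy = Σy² − (Σy)²/n = 2074.27 − 1757.881667 = 316.388333
b = Sxy/Sxx = 91.616667/26.833333 = 3.414286
SSE = Syy − b·Sxy = 316.388333 − 3.414286·91.616667 = 3.582857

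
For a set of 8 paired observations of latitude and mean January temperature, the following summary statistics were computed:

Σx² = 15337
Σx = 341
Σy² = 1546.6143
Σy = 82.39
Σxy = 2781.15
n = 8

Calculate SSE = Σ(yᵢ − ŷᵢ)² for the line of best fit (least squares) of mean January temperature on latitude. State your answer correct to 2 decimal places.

32.21

Sxx = Σx² − (Σx)²/n = 15337 − 14535.125 = 801.875
Sxy = Σxy − (Σx)(Σy)/n = 2781.15 − 3511.87375 = -730.72375
Syy = Σy² − (Σy)²/n = 1546.6143 − 848.514013 = 698.100288
b = Sxy/Sxx = -730.72375/801.875 = -0.911269
SSE = Syy − b·Sxy = 698.100288 − (-0.911269)·(-730.72375) = 32.214459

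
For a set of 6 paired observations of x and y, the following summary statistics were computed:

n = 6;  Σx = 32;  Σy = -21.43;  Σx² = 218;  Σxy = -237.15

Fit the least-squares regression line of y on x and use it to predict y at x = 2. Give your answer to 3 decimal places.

5.080

Sxx = Σx² − (Σx)²/n = 218 − 170.666667 = 47.333333
Sxy = Σxy − (Σx)(Σy)/n = -237.15 − (-114.293333) = -122.856667
b = Sxy/Sxx = -122.856667/47.333333 = -2.595563
a = ȳ − b·x̄ = -3.571667 − (-2.595563)·5.333333 = 10.271338
ŷ(2) = a + b·2 = 10.271338 + (-2.595563)·2 = 5.080211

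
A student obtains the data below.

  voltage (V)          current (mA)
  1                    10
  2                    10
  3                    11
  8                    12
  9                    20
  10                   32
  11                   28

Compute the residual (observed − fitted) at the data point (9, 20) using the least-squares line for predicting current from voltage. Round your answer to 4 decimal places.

n = 7, Σx = 44, Σy = 123, Σxy = 967, Σx² = 380
Sxx = Σx² − (Σx)²/n = 380 − 276.571429 = 103.428571
Sxy = Σxy − (Σx)(Σy)/n = 967 − 773.142857 = 193.857143
b = Sxy/Sxx = 193.857143/103.428571 = 1.874309
a = ȳ − b·x̄ = 17.571429 − 1.874309·6.285714 = 5.790055
ŷ(9) = 5.790055 + 1.874309·9 = 22.658840
residual = y − ŷ = 20 − 22.658840 = -2.658840

-2.6588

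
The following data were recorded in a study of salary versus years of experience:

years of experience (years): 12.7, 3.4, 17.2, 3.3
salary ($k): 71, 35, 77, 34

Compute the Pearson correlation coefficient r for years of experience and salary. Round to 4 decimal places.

n = 4, Σx = 36.6, Σy = 217, Σxy = 2457.3, Σx² = 479.58, Σy² = 13351
Sxx = Σx² − (Σx)²/n = 479.58 − 334.89 = 144.69
Sxy = Σxy − (Σx)(Σy)/n = 2457.3 − 1985.55 = 471.75
Syy = Σy² − (Σy)²/n = 13351 − 11772.25 = 1578.75
r = Sxy/√(Sxx·Syy) = 471.75/√(228429.3375) = 471.75/477.942818 = 0.987043

0.9870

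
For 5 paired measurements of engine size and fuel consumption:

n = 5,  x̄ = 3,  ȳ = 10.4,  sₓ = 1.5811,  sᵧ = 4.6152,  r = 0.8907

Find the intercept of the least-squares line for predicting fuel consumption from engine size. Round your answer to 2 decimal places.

b = r · sᵧ/sₓ = 0.8907 · 4.6152/1.5811 = 2.599936
a = ȳ − b·x̄ = 10.4 − 2.599936·3 = 2.600192

2.60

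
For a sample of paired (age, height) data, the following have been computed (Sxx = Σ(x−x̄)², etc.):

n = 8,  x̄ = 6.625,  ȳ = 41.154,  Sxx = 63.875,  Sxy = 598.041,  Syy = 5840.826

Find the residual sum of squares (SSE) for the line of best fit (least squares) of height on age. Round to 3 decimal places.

241.561

b = Sxy/Sxx = 598.041/63.875 = 9.362677
SSE = Syy − b·Sxy = 5840.826 − 9.362677·598.041 = 241.561222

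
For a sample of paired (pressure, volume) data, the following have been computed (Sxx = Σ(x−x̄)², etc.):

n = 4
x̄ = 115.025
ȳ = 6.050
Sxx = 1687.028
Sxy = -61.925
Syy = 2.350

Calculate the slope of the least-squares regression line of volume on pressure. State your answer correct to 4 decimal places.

b = Sxy/Sxx = -61.925/1687.028 = -0.036707

-0.0367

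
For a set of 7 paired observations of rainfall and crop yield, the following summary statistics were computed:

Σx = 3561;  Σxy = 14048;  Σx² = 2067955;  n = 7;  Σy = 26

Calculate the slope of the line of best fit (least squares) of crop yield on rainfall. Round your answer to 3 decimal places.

Sxx = Σx² − (Σx)²/n = 2067955 − 1811531.571429 = 256423.428571
Sxy = Σxy − (Σx)(Σy)/n = 14048 − 13226.571429 = 821.428571
b = Sxy/Sxx = 821.428571/256423.428571 = 0.003203

0.003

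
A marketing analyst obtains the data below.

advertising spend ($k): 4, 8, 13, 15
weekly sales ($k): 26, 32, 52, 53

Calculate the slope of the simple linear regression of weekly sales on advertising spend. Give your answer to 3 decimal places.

n = 4, Σx = 40, Σy = 163, Σxy = 1831, Σx² = 474
Sxx = Σx² − (Σx)²/n = 474 − 400 = 74
Sxy = Σxy − (Σx)(Σy)/n = 1831 − 1630 = 201
b = Sxy/Sxx = 201/74 = 2.716216

2.716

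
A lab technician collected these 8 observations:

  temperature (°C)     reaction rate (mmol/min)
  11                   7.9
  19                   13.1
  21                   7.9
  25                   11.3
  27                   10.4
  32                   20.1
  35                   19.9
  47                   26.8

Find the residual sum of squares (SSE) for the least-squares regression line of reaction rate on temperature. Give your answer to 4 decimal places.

n = 8, Σx = 217, Σy = 117.4, Σxy = 3664.3, Σx² = 6735, Σy² = 2050.54
Sxx = Σx² − (Σx)²/n = 6735 − 5886.125 = 848.875
Sxy = Σxy − (Σx)(Σy)/n = 3664.3 − 3184.475 = 479.825
Syy = Σy² − (Σy)²/n = 2050.54 − 1722.845 = 327.695
b = Sxy/Sxx = 479.825/848.875 = 0.565248
SSE = Syy − b·Sxy = 327.695 − 0.565248·479.825 = 56.474820

56.4748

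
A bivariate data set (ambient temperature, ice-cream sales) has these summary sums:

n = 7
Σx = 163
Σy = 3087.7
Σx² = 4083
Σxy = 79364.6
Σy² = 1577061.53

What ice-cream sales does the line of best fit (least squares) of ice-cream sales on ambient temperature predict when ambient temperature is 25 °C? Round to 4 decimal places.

485.6247

Sxx = Σx² − (Σx)²/n = 4083 − 3795.571429 = 287.428571
Sxy = Σxy − (Σx)(Σy)/n = 79364.6 − 71899.3 = 7465.3
b = Sxy/Sxx = 7465.3/287.428571 = 25.972714
a = ȳ − b·x̄ = 441.1 − 25.972714·23.285714 = -163.693191
ŷ(25) = a + b·25 = -163.693191 + 25.972714·25 = 485.624652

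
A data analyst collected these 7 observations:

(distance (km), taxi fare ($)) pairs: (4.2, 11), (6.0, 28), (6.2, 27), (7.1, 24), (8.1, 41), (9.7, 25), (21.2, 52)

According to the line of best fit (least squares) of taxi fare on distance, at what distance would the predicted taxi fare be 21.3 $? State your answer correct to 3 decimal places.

n = 7, Σx = 62.5, Σy = 208, Σxy = 2229, Σx² = 751.63
Sxx = Σx² − (Σx)²/n = 751.63 − 558.035714 = 193.594286
Sxy = Σxy − (Σx)(Σy)/n = 2229 − 1857.142857 = 371.857143
b = Sxy/Sxx = 371.857143/193.594286 = 1.920806
a = ȳ − b·x̄ = 29.714286 − 1.920806·8.928571 = 12.564229
Set a + b·x = 21.3: x = (21.3 − 12.564229) / 1.920806 = 4.547971

4.548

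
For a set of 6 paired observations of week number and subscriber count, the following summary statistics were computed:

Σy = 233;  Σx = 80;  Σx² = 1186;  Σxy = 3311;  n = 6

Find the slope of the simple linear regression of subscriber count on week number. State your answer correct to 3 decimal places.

1.712

Sxx = Σx² − (Σx)²/n = 1186 − 1066.666667 = 119.333333
Sxy = Σxy − (Σx)(Σy)/n = 3311 − 3106.666667 = 204.333333
b = Sxy/Sxx = 204.333333/119.333333 = 1.712291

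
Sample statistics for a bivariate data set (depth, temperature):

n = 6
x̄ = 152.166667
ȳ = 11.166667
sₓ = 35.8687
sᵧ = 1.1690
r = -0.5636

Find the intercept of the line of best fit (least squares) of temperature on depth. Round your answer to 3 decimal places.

13.962

b = r · sᵧ/sₓ = -0.5636 · 1.169/35.8687 = -0.018368
a = ȳ − b·x̄ = 11.166667 − (-0.018368)·152.166667 = 13.961716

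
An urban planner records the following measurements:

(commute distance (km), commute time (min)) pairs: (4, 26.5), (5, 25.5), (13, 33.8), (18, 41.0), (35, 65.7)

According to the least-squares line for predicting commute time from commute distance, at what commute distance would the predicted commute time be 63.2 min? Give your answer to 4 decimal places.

34.0300

n = 5, Σx = 75, Σy = 192.5, Σxy = 3710.4, Σx² = 1759
Sxx = Σx² − (Σx)²/n = 1759 − 1125 = 634
Sxy = Σxy − (Σx)(Σy)/n = 3710.4 − 2887.5 = 822.9
b = Sxy/Sxx = 822.9/634 = 1.297950
a = ȳ − b·x̄ = 38.5 − 1.297950·15 = 19.030757
Set a + b·x = 63.2: x = (63.2 − 19.030757) / 1.297950 = 34.030016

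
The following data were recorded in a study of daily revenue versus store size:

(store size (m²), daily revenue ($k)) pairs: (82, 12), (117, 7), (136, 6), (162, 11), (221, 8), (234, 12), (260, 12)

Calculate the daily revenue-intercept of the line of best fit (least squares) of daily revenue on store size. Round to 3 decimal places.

7.602

n = 7, Σx = 1212, Σy = 68, Σxy = 12097, Σx² = 236350
Sxx = Σx² − (Σx)²/n = 236350 − 209849.142857 = 26500.857143
Sxy = Σxy − (Σx)(Σy)/n = 12097 − 11773.714286 = 323.285714
b = Sxy/Sxx = 323.285714/26500.857143 = 0.012199
a = ȳ − b·x̄ = 9.714286 − 0.012199·173.142857 = 7.602105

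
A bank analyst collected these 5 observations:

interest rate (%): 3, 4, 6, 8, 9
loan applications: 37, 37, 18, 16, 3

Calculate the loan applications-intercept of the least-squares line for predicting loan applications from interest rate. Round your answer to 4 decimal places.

55.4308

n = 5, Σx = 30, Σy = 111, Σxy = 522, Σx² = 206
Sxx = Σx² − (Σx)²/n = 206 − 180 = 26
Sxy = Σxy − (Σx)(Σy)/n = 522 − 666 = -144
b = Sxy/Sxx = -144/26 = -5.538462
a = ȳ − b·x̄ = 22.2 − (-5.538462)·6 = 55.430769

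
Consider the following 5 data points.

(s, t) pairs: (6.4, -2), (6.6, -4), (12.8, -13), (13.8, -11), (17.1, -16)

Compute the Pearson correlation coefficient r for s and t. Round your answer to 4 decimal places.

n = 5, Σx = 56.7, Σy = -46, Σxy = -631, Σx² = 731.21, Σy² = 566
Sxx = Σx² − (Σx)²/n = 731.21 − 642.978 = 88.232
Sxy = Σxy − (Σx)(Σy)/n = -631 − (-521.64) = -109.36
Syy = Σy² − (Σy)²/n = 566 − 423.2 = 142.8
r = Sxy/√(Sxx·Syy) = -109.36/√(12599.5296) = -109.36/112.247626 = -0.974275

-0.9743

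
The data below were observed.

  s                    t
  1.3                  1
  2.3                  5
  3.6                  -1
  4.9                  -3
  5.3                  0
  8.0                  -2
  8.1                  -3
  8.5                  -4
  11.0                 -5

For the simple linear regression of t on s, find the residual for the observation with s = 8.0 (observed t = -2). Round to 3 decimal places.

0.969

n = 9, Σx = 53, Σy = -12, Σxy = -134.8, Σx² = 394.9
Sxx = Σx² − (Σx)²/n = 394.9 − 312.111111 = 82.788889
Sxy = Σxy − (Σx)(Σy)/n = -134.8 − (-70.666667) = -64.133333
b = Sxy/Sxx = -64.133333/82.788889 = -0.774661
a = ȳ − b·x̄ = -1.333333 − (-0.774661)·5.888889 = 3.228560
ŷ(8.0) = 3.228560 + (-0.774661)·8 = -2.968729
residual = y − ŷ = -2 − (-2.968729) = 0.968729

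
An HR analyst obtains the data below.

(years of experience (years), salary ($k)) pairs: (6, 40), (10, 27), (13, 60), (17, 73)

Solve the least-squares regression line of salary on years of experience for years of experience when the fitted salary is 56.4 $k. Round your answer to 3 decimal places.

n = 4, Σx = 46, Σy = 200, Σxy = 2531, Σx² = 594
Sxx = Σx² − (Σx)²/n = 594 − 529 = 65
Sxy = Σxy − (Σx)(Σy)/n = 2531 − 2300 = 231
b = Sxy/Sxx = 231/65 = 3.553846
a = ȳ − b·x̄ = 50 − 3.553846·11.5 = 9.130769
Set a + b·x = 56.4: x = (56.4 − 9.130769) / 3.553846 = 13.300866

13.301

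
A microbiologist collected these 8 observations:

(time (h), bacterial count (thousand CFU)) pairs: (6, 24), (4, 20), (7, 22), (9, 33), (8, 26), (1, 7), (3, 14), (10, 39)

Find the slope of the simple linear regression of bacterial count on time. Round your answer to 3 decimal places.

n = 8, Σx = 48, Σy = 185, Σxy = 1322, Σx² = 356
Sxx = Σx² − (Σx)²/n = 356 − 288 = 68
Sxy = Σxy − (Σx)(Σy)/n = 1322 − 1110 = 212
b = Sxy/Sxx = 212/68 = 3.117647

3.118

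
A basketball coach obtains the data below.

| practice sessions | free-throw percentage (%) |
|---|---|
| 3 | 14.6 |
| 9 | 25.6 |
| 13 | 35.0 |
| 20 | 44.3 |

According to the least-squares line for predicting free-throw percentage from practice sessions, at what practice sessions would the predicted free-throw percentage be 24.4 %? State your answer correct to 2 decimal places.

n = 4, Σx = 45, Σy = 119.5, Σxy = 1615.2, Σx² = 659
Sxx = Σx² − (Σx)²/n = 659 − 506.25 = 152.75
Sxy = Σxy − (Σx)(Σy)/n = 1615.2 − 1344.375 = 270.825
b = Sxy/Sxx = 270.825/152.75 = 1.772995
a = ȳ − b·x̄ = 29.875 − 1.772995·11.25 = 9.928805
Set a + b·x = 24.4: x = (24.4 − 9.928805) / 1.772995 = 8.162005

8.16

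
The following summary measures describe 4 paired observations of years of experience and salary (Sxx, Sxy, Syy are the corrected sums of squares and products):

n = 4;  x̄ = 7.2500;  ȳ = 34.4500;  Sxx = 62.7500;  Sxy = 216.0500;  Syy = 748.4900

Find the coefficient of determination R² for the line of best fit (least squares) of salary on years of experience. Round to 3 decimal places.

R² = Sxy²/(Sxx·Syy) = (216.05)²/(62.75·748.49) = 0.993822

0.994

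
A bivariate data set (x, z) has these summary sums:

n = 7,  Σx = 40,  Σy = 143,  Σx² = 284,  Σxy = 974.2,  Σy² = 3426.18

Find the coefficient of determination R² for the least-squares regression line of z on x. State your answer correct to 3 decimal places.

Sxx = Σx² − (Σx)²/n = 284 − 228.571429 = 55.428571
Sxy = Σxy − (Σx)(Σy)/n = 974.2 − 817.142857 = 157.057143
Syy = Σy² − (Σy)²/n = 3426.18 − 2921.285714 = 504.894286
R² = Sxy²/(Sxx·Syy) = (157.057143)²/(55.428571·504.894286) = 0.881417

0.881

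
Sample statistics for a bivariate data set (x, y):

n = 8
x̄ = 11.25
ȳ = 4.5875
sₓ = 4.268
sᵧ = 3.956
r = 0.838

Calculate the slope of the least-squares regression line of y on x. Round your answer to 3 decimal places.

0.777

b = r · sᵧ/sₓ = 0.838 · 3.956/4.268 = 0.776740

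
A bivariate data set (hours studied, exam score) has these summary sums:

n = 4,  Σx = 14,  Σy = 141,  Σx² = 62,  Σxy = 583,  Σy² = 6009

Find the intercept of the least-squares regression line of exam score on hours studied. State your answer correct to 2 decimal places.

11.15

Sxx = Σx² − (Σx)²/n = 62 − 49 = 13
Sxy = Σxy − (Σx)(Σy)/n = 583 − 493.5 = 89.5
b = Sxy/Sxx = 89.5/13 = 6.884615
a = ȳ − b·x̄ = 35.25 − 6.884615·3.5 = 11.153846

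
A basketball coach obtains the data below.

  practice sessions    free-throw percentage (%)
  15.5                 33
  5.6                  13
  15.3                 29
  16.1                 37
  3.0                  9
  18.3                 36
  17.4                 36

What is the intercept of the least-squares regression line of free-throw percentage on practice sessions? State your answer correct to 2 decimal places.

n = 7, Σx = 91.2, Σy = 193, Σxy = 2935.9, Σx² = 1411.56
Sxx = Σx² − (Σx)²/n = 1411.56 − 1188.205714 = 223.354286
Sxy = Σxy − (Σx)(Σy)/n = 2935.9 − 2514.514286 = 421.385714
b = Sxy/Sxx = 421.385714/223.354286 = 1.886625
a = ȳ − b·x̄ = 27.571429 − 1.886625·13.028571 = 2.991404

2.99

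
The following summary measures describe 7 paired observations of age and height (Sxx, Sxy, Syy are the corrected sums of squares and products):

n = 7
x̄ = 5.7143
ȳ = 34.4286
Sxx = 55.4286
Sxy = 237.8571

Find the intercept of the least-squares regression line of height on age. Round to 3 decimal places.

9.907

b = Sxy/Sxx = 237.8571/55.4286 = 4.291234
a = ȳ − b·x̄ = 34.4286 − 4.291234·5.7143 = 9.907201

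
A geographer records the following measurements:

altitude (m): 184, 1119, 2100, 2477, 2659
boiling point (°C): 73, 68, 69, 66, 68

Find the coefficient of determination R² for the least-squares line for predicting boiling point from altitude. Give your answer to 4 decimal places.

0.6638

n = 5, Σx = 8539, Σy = 344, Σxy = 578718, Σx² = 18901827, Σy² = 23694
Sxx = Σx² − (Σx)²/n = 18901827 − 14582904.2 = 4318922.8
Sxy = Σxy − (Σx)(Σy)/n = 578718 − 587483.2 = -8765.2
Syy = Σy² − (Σy)²/n = 23694 − 23667.2 = 26.8
R² = Sxy²/(Sxx·Syy) = (-8765.2)²/(4318922.8·26.8) = 0.663764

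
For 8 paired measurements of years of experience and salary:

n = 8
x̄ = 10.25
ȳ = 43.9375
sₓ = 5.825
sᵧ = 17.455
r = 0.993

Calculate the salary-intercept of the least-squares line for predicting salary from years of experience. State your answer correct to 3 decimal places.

b = r · sᵧ/sₓ = 0.993 · 17.455/5.825 = 2.975591
a = ȳ − b·x̄ = 43.9375 − 2.975591·10.25 = 13.437697

13.438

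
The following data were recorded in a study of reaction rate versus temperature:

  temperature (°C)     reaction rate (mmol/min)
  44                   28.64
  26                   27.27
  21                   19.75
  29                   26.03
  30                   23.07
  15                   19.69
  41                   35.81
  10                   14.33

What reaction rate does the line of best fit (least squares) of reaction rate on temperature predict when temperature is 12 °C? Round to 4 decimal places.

16.8264

n = 8, Σx = 216, Σy = 194.59, Σxy = 5737.76, Σx² = 6800
Sxx = Σx² − (Σx)²/n = 6800 − 5832 = 968
Sxy = Σxy − (Σx)(Σy)/n = 5737.76 − 5253.93 = 483.83
b = Sxy/Sxx = 483.83/968 = 0.499824
a = ȳ − b·x̄ = 24.32375 − 0.499824·27 = 10.828492
ŷ(12) = a + b·12 = 10.828492 + 0.499824·12 = 16.826384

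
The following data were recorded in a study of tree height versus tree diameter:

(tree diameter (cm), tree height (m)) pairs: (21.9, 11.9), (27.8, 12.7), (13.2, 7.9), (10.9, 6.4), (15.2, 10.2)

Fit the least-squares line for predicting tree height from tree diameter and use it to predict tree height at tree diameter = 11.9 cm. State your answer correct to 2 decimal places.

n = 5, Σx = 89, Σy = 49.1, Σxy = 942.75, Σx² = 1776.54
Sxx = Σx² − (Σx)²/n = 1776.54 − 1584.2 = 192.34
Sxy = Σxy − (Σx)(Σy)/n = 942.75 − 873.98 = 68.77
b = Sxy/Sxx = 68.77/192.34 = 0.357544
a = ȳ − b·x̄ = 9.82 − 0.357544·17.8 = 3.455718
ŷ(11.9) = a + b·11.9 = 3.455718 + 0.357544·11.9 = 7.710491

7.71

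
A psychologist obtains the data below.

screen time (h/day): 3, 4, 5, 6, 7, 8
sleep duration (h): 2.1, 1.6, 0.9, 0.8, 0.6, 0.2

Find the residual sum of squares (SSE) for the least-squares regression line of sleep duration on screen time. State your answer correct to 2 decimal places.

n = 6, Σx = 33, Σy = 6.2, Σxy = 27.8, Σx² = 199, Σy² = 8.82
Sxx = Σx² − (Σx)²/n = 199 − 181.5 = 17.5
Sxy = Σxy − (Σx)(Σy)/n = 27.8 − 34.1 = -6.3
Syy = Σy² − (Σy)²/n = 8.82 − 6.406667 = 2.413333
b = Sxy/Sxx = -6.3/17.5 = -0.36
SSE = Syy − b·Sxy = 2.413333 − (-0.36)·(-6.3) = 0.145333

0.15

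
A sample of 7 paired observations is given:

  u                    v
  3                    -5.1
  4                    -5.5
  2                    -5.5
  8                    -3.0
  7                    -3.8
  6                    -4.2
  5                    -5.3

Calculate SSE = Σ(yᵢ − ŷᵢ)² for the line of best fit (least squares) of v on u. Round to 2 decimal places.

1.07

n = 7, Σx = 35, Σy = -32.4, Σxy = -150.6, Σx² = 203, Σy² = 155.68
Sxx = Σx² − (Σx)²/n = 203 − 175 = 28
Sxy = Σxy − (Σx)(Σy)/n = -150.6 − (-162) = 11.4
Syy = Σy² − (Σy)²/n = 155.68 − 149.965714 = 5.714286
b = Sxy/Sxx = 11.4/28 = 0.407143
SSE = Syy − b·Sxy = 5.714286 − 0.407143·11.4 = 1.072857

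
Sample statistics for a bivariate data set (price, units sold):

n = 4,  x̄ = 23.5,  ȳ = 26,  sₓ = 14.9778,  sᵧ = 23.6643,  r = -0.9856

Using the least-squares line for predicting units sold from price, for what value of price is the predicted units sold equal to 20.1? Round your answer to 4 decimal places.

b = r · sᵧ/sₓ = -0.9856 · 23.6643/14.9778 = -1.557207
a = ȳ − b·x̄ = 26 − (-1.557207)·23.5 = 62.594363
Set a + b·x = 20.1: x = (20.1 − 62.594363) / (-1.557207) = 27.288835

27.2888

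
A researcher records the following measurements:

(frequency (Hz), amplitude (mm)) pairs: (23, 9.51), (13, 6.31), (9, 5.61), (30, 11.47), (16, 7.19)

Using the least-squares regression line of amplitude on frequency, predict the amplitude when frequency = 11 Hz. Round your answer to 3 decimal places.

5.933

n = 5, Σx = 91, Σy = 40.09, Σxy = 810.39, Σx² = 1935
Sxx = Σx² − (Σx)²/n = 1935 − 1656.2 = 278.8
Sxy = Σxy − (Σx)(Σy)/n = 810.39 − 729.638 = 80.752
b = Sxy/Sxx = 80.752/278.8 = 0.289641
a = ȳ − b·x̄ = 8.018 − 0.289641·18.2 = 2.746528
ŷ(11) = a + b·11 = 2.746528 + 0.289641·11 = 5.932582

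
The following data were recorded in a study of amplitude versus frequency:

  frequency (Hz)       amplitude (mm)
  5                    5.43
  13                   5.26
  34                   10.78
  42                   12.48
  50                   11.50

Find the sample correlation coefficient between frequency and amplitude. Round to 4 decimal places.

n = 5, Σx = 144, Σy = 45.45, Σxy = 1561.21, Σx² = 5614, Σy² = 461.3613
Sxx = Σx² − (Σx)²/n = 5614 − 4147.2 = 1466.8
Sxy = Σxy − (Σx)(Σy)/n = 1561.21 − 1308.96 = 252.25
Syy = Σy² − (Σy)²/n = 461.3613 − 413.1405 = 48.2208
r = Sxy/√(Sxx·Syy) = 252.25/√(70730.26944) = 252.25/265.951630 = 0.948481

0.9485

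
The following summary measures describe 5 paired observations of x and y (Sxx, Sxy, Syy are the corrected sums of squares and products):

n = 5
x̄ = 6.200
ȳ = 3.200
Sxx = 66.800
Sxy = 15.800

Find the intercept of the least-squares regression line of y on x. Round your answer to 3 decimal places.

b = Sxy/Sxx = 15.8/66.8 = 0.236527
a = ȳ − b·x̄ = 3.2 − 0.236527·6.2 = 1.733533

1.734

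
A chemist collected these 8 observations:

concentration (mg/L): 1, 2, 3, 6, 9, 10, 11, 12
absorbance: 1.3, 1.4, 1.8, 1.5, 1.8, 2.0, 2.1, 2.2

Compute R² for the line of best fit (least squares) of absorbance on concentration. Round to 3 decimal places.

0.795

n = 8, Σx = 54, Σy = 14.1, Σxy = 104.2, Σx² = 496, Σy² = 25.63
Sxx = Σx² − (Σx)²/n = 496 − 364.5 = 131.5
Sxy = Σxy − (Σx)(Σy)/n = 104.2 − 95.175 = 9.025
Syy = Σy² − (Σy)²/n = 25.63 − 24.85125 = 0.77875
R² = Sxy²/(Sxx·Syy) = (9.025)²/(131.5·0.77875) = 0.795373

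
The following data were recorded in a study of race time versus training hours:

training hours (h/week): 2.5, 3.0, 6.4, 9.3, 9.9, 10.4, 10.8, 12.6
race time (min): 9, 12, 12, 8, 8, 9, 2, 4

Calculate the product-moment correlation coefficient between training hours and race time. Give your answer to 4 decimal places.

-0.7056

n = 8, Σx = 64.9, Σy = 64, Σxy = 454.5, Σx² = 624.27, Σy² = 598
Sxx = Σx² − (Σx)²/n = 624.27 − 526.50125 = 97.76875
Sxy = Σxy − (Σx)(Σy)/n = 454.5 − 519.2 = -64.7
Syy = Σy² − (Σy)²/n = 598 − 512 = 86
r = Sxy/√(Sxx·Syy) = -64.7/√(8408.1125) = -64.7/91.695761 = -0.705594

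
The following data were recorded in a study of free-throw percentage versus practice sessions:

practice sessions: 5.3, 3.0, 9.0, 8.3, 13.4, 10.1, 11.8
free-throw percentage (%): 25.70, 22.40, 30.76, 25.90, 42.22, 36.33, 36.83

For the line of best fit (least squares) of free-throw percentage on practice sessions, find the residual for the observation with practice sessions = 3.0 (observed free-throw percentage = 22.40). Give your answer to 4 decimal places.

n = 7, Σx = 60.9, Σy = 220.14, Σxy = 2062.495, Σx² = 607.79
Sxx = Σx² − (Σx)²/n = 607.79 − 529.83 = 77.96
Sxy = Σxy − (Σx)(Σy)/n = 2062.495 − 1915.218 = 147.277
b = Sxy/Sxx = 147.277/77.96 = 1.889135
a = ȳ − b·x̄ = 31.448571 − 1.889135·8.7 = 15.013093
ŷ(3.0) = 15.013093 + 1.889135·3 = 20.680499
residual = y − ŷ = 22.40 − 20.680499 = 1.719501

1.7195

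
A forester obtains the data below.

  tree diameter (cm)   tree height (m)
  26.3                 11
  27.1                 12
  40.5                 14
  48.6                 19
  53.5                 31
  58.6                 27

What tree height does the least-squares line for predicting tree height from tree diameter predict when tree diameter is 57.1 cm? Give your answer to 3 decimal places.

27.093

n = 6, Σx = 254.6, Σy = 114, Σxy = 5345.6, Σx² = 11724.52
Sxx = Σx² − (Σx)²/n = 11724.52 − 10803.526667 = 920.993333
Sxy = Σxy − (Σx)(Σy)/n = 5345.6 − 4837.4 = 508.2
b = Sxy/Sxx = 508.2/920.993333 = 0.551796
a = ȳ − b·x̄ = 19 − 0.551796·42.433333 = -4.414523
ŷ(57.1) = a + b·57.1 = -4.414523 + 0.551796·57.1 = 27.093001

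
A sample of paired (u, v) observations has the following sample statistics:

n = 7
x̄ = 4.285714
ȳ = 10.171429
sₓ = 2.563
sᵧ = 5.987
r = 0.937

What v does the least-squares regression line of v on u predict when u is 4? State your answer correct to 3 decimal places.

9.546

b = r · sᵧ/sₓ = 0.937 · 5.987/2.563 = 2.188771
a = ȳ − b·x̄ = 10.171429 − 2.188771·4.285714 = 0.790984
ŷ(4) = a + b·4 = 0.790984 + 2.188771·4 = 9.546067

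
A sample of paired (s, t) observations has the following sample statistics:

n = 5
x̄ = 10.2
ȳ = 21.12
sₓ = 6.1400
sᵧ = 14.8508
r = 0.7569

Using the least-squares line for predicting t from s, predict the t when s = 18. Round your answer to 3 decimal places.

35.400

b = r · sᵧ/sₓ = 0.7569 · 14.8508/6.14 = 1.830712
a = ȳ − b·x̄ = 21.12 − 1.830712·10.2 = 2.446740
ŷ(18) = a + b·18 = 2.446740 + 1.830712·18 = 35.399552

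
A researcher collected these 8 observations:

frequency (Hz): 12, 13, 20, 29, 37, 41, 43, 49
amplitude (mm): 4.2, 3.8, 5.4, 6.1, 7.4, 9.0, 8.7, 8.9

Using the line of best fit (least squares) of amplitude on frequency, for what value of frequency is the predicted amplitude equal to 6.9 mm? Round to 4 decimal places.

n = 8, Σx = 244, Σy = 53.5, Σxy = 1837.7, Σx² = 8854
Sxx = Σx² − (Σx)²/n = 8854 − 7442 = 1412
Sxy = Σxy − (Σx)(Σy)/n = 1837.7 − 1631.75 = 205.95
b = Sxy/Sxx = 205.95/1412 = 0.145857
a = ȳ − b·x̄ = 6.6875 − 0.145857·30.5 = 2.238863
Set a + b·x = 6.9: x = (6.9 − 2.238863) / 0.145857 = 31.956907

31.9569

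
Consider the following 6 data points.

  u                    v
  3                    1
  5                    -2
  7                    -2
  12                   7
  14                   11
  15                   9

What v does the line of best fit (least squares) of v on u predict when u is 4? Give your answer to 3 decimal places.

n = 6, Σx = 56, Σy = 24, Σxy = 352, Σx² = 648
Sxx = Σx² − (Σx)²/n = 648 − 522.666667 = 125.333333
Sxy = Σxy − (Σx)(Σy)/n = 352 − 224 = 128
b = Sxy/Sxx = 128/125.333333 = 1.021277
a = ȳ − b·x̄ = 4 − 1.021277·9.333333 = -5.531915
ŷ(4) = a + b·4 = -5.531915 + 1.021277·4 = -1.446809

-1.447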